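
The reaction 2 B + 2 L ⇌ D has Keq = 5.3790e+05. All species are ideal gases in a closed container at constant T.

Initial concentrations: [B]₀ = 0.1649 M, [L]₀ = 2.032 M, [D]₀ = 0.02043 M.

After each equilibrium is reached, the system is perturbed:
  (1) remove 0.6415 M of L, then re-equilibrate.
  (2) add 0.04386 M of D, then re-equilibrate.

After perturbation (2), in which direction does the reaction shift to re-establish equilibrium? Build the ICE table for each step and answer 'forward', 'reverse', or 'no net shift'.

Q₀ = 0.182 vs Keq = 5.3790e+05 ⇒ Q<K, forward
Step 1:
                  B         L         D
  init       0.1649     2.032   0.02043
  Δ         -0.1647   -0.1647   0.08233
  eq      2.3407e-04     1.867    0.1028
  solve Keq expr → x = 0.08233; check Q = 5.3790e+05
Then remove 0.6415 M of L.
Step 2:
                  B         L         D
  init    2.3407e-04     1.226    0.1028
  Δ       1.2235e-04 1.2235e-04 -6.1176e-05
  eq      3.5642e-04     1.226    0.1027
  solve Keq expr → x = -6.1176e-05; check Q = 5.3790e+05
Then add 0.04386 M of D.
Step 3:
                  B         L         D
  init    3.5642e-04     1.226    0.1466
  Δ       6.9284e-05 6.9284e-05 -3.4642e-05
  eq      4.2570e-04     1.226    0.1465
  solve Keq expr → x = -3.4642e-05; check Q = 5.3790e+05

Direction: reverse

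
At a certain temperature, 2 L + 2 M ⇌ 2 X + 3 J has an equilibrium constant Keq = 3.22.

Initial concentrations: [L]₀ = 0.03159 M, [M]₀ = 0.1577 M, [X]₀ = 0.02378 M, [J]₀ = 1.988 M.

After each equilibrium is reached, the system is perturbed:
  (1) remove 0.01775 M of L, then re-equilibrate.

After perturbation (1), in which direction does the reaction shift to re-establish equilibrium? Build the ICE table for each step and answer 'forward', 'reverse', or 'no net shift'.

Direction: reverse

Q₀ = 179 vs Keq = 3.22 ⇒ Q>K, reverse
Step 1:
                   L          M          X          J
  init       0.03159     0.1577    0.02378      1.988
  Δ          0.01807    0.01807   -0.01807   -0.02711
  eq         0.04966     0.1758   0.005705      1.961
  solve Keq expr → x = -0.009037; check Q = 3.22
Then remove 0.01775 M of L.
Step 2:
                   L          M          X          J
  init       0.03191     0.1758   0.005705      1.961
  Δ         0.001786   0.001786  -0.001786   -0.00268
  eq          0.0337     0.1776   0.003919      1.958
  solve Keq expr → x = -8.9318e-04; check Q = 3.22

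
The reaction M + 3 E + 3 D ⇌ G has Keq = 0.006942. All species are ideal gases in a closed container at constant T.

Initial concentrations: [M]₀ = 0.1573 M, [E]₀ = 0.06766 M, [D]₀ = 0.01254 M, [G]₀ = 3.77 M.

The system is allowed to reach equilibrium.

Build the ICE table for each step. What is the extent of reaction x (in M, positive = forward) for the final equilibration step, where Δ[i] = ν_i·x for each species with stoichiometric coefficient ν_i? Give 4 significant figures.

x = -0.89 M

Q₀ = 3.9240e+10 vs Keq = 0.006942 ⇒ Q>K, reverse
Step 1:
                  M         E         D         G
  Initial    0.1573   0.06766   0.01254      3.77
  Change       0.89      2.67      2.67     -0.89
  Equil       1.047     2.738     2.683      2.88
  solve Keq expr → x = -0.89; check Q = 0.006942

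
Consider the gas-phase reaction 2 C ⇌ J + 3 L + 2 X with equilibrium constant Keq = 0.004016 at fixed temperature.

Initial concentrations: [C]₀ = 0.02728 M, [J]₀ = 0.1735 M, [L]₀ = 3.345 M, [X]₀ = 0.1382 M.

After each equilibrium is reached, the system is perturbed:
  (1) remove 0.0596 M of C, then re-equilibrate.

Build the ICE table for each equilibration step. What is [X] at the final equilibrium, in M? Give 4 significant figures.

[X]_eq = 0.003571 M

Q₀ = 166.7 vs Keq = 0.004016 ⇒ Q>K, reverse
Step 1:
                    C           J           L           X
  init        0.02728      0.1735       3.345      0.1382
  Δ            0.1327    -0.06633      -0.199     -0.1327
  eq           0.1599      0.1072       3.146    0.005548
  solve Keq expr → x = -0.06633; check Q = 0.004016
Then remove 0.0596 M of C.
Step 2:
                    C           J           L           X
  init         0.1003      0.1072       3.146    0.005548
  Δ          0.001977 -9.8871e-04   -0.002966   -0.001977
  eq           0.1023      0.1062       3.143    0.003571
  solve Keq expr → x = -9.8871e-04; check Q = 0.004016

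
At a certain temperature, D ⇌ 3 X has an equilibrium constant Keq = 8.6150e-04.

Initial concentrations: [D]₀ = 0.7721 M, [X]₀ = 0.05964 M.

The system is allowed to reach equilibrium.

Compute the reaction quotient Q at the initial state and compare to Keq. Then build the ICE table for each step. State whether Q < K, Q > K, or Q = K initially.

Q₀ = 2.7475e-04 vs Keq = 8.6150e-04 ⇒ Q<K, forward
Step 1:
                   D          X
  Initial     0.7721    0.05964
  Change   -0.009103    0.02731
  Equil        0.763    0.08695
  solve Keq expr → x = 0.009103; check Q = 8.6150e-04

Q₀ = 2.7475e-04; Q < K (proceeds forward)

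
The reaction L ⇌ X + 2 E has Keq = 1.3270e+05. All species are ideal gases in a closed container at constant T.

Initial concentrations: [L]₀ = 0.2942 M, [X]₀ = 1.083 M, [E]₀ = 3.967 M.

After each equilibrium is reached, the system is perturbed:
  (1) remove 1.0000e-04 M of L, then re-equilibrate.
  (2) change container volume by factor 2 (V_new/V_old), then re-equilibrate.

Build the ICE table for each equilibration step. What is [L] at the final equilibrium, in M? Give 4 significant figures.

[L]_eq = 2.6914e-05 M

Q₀ = 57.93 vs Keq = 1.3270e+05 ⇒ Q<K, forward
Step 1:
                  L         X         E
  I          0.2942     1.083     3.967
  C          -0.294     0.294     0.588
  E       2.1529e-04     1.377     4.555
  solve Keq expr → x = 0.294; check Q = 1.3270e+05
Then remove 1.0000e-04 M of L.
Step 2:
                  L         X         E
  I       1.1529e-04     1.377     4.555
  C       9.9965e-05 -9.9965e-05 -1.9993e-04
  E       2.1526e-04     1.377     4.555
  solve Keq expr → x = -9.9965e-05; check Q = 1.3270e+05
Then change container volume by factor 2 (V_new/V_old).
Step 3:
                  L         X         E
  I       1.0763e-04    0.6884     2.277
  C       -8.0715e-05 8.0715e-05 1.6143e-04
  E       2.6914e-05    0.6885     2.278
  solve Keq expr → x = 8.0715e-05; check Q = 1.3270e+05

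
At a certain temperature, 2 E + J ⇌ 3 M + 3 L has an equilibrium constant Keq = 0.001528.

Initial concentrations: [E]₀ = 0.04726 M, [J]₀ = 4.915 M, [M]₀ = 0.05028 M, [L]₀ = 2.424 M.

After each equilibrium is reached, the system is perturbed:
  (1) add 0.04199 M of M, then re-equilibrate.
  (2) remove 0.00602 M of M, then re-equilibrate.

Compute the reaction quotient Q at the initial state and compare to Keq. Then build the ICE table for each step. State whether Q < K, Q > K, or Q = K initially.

Q₀ = 0.1649; Q > K (proceeds reverse)

Q₀ = 0.1649 vs Keq = 0.001528 ⇒ Q>K, reverse
Step 1:
                   E          J          M          L
  init       0.04726      4.915    0.05028      2.424
  Δ          0.02411    0.01205   -0.03616   -0.03616
  eq         0.07137      4.927    0.01412      2.388
  solve Keq expr → x = -0.01205; check Q = 0.001528
Then add 0.04199 M of M.
Step 2:
                   E          J          M          L
  init       0.07137      4.927    0.05611      2.388
  Δ          0.02565    0.01283   -0.03848   -0.03848
  eq         0.09702       4.94    0.01763      2.349
  solve Keq expr → x = -0.01283; check Q = 0.001528
Then remove 0.00602 M of M.
Step 3:
                   E          J          M          L
  init       0.09702       4.94    0.01161      2.349
  Δ        -0.003685  -0.001843   0.005528   0.005528
  eq         0.09333      4.938    0.01714      2.355
  solve Keq expr → x = 0.001843; check Q = 0.001528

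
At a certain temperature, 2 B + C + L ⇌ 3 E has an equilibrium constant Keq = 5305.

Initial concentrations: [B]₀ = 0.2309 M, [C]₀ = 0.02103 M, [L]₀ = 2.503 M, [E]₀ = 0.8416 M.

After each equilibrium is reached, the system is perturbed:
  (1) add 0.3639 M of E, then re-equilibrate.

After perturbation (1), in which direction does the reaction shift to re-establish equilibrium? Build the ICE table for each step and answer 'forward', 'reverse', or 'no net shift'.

Direction: reverse

Q₀ = 212.4 vs Keq = 5305 ⇒ Q<K, forward
Step 1:
                    B           C           L           E
  Initial      0.2309     0.02103       2.503      0.8416
  Change     -0.03905    -0.01953    -0.01953     0.05858
  Equil        0.1918    0.001504       2.483      0.9002
  solve Keq expr → x = 0.01953; check Q = 5305
Then add 0.3639 M of E.
Step 2:
                    B           C           L           E
  Initial      0.1918    0.001504       2.483       1.264
  Change      0.00478     0.00239     0.00239   -0.007171
  Equil        0.1966    0.003894       2.486       1.257
  solve Keq expr → x = -0.00239; check Q = 5305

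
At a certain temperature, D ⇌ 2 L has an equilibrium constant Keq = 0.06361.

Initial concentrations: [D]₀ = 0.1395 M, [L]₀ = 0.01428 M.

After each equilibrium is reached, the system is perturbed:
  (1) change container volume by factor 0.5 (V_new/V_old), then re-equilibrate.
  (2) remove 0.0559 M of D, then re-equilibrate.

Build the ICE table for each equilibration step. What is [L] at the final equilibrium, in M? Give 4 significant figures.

[L]_eq = 0.108 M

Q₀ = 0.001462 vs Keq = 0.06361 ⇒ Q<K, forward
Step 1:
                  D         L
  I          0.1395   0.01428
  C        -0.03385    0.0677
  E          0.1057   0.08198
  solve Keq expr → x = 0.03385; check Q = 0.06361
Then change container volume by factor 0.5 (V_new/V_old).
Step 2:
                  D         L
  I          0.2113     0.164
  C         0.02118  -0.04235
  E          0.2325    0.1216
  solve Keq expr → x = -0.02118; check Q = 0.06361
Then remove 0.0559 M of D.
Step 3:
                  D         L
  I          0.1766    0.1216
  C        0.006801   -0.0136
  E          0.1834     0.108
  solve Keq expr → x = -0.006801; check Q = 0.06361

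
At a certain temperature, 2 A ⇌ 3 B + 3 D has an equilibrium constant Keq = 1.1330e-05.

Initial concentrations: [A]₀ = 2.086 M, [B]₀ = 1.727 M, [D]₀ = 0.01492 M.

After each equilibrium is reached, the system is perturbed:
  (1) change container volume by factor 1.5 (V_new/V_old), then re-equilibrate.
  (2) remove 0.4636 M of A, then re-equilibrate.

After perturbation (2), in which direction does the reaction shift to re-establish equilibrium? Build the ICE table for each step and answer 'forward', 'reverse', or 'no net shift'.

Direction: reverse

Q₀ = 3.9315e-06 vs Keq = 1.1330e-05 ⇒ Q<K, forward
Step 1:
                  A         B         D
  I           2.086     1.727   0.01492
  C       -0.004139  0.006208  0.006208
  E           2.082     1.733   0.02113
  solve Keq expr → x = 0.002069; check Q = 1.1330e-05
Then change container volume by factor 1.5 (V_new/V_old).
Step 2:
                  A         B         D
  I           1.388     1.155   0.01409
  C       -0.006547  0.009821  0.009821
  E           1.381     1.165   0.02391
  solve Keq expr → x = 0.003274; check Q = 1.1330e-05
Then remove 0.4636 M of A.
Step 3:
                  A         B         D
  I          0.9178     1.165   0.02391
  C        0.003712 -0.005567 -0.005567
  E          0.9215      1.16   0.01834
  solve Keq expr → x = -0.001856; check Q = 1.1330e-05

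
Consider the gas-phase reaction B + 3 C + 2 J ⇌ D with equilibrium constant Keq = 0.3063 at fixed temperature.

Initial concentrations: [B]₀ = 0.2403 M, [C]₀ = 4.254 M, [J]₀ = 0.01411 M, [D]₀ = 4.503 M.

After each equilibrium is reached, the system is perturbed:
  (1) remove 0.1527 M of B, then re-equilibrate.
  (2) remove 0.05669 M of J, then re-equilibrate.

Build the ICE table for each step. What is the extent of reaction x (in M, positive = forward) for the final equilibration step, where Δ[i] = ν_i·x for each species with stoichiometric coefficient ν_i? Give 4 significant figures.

x = -0.01729 M

Q₀ = 1223 vs Keq = 0.3063 ⇒ Q>K, reverse
Step 1:
                    B           C           J           D
  Initial      0.2403       4.254     0.01411       4.503
  Change       0.2371      0.7112      0.4741     -0.2371
  Equil        0.4774       4.965      0.4882       4.266
  solve Keq expr → x = -0.2371; check Q = 0.3063
Then remove 0.1527 M of B.
Step 2:
                    B           C           J           D
  Initial      0.3247       4.965      0.4882       4.266
  Change      0.03036     0.09107     0.06072    -0.03036
  Equil         0.355       5.056      0.5489       4.236
  solve Keq expr → x = -0.03036; check Q = 0.3063
Then remove 0.05669 M of J.
Step 3:
                    B           C           J           D
  Initial       0.355       5.056      0.4922       4.236
  Change      0.01729     0.05186     0.03457    -0.01729
  Equil        0.3723       5.108      0.5268       4.218
  solve Keq expr → x = -0.01729; check Q = 0.3063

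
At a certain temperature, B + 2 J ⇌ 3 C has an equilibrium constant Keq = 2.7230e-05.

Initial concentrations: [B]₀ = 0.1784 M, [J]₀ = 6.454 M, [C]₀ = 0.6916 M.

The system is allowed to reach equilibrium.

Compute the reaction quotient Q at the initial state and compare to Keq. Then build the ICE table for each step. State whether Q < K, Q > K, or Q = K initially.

Q₀ = 0.04452; Q > K (proceeds reverse)

Q₀ = 0.04452 vs Keq = 2.7230e-05 ⇒ Q>K, reverse
Step 1:
                    B           J           C
  I            0.1784       6.454      0.6916
  C            0.2042      0.4085     -0.6127
  E            0.3826       6.862     0.07887
  solve Keq expr → x = -0.2042; check Q = 2.7230e-05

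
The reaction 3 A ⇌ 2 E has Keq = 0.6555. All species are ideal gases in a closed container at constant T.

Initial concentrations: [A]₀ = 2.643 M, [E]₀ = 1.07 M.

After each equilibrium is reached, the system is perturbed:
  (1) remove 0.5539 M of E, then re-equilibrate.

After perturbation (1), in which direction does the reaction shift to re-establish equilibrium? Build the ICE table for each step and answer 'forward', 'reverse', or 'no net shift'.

Direction: forward

Q₀ = 0.06201 vs Keq = 0.6555 ⇒ Q<K, forward
Step 1:
                    A           E
  Initial       2.643        1.07
  Change      -0.9858      0.6572
  Equil         1.657       1.727
  solve Keq expr → x = 0.3286; check Q = 0.6555
Then remove 0.5539 M of E.
Step 2:
                    A           E
  Initial       1.657       1.173
  Change      -0.2555      0.1703
  Equil         1.402       1.344
  solve Keq expr → x = 0.08516; check Q = 0.6555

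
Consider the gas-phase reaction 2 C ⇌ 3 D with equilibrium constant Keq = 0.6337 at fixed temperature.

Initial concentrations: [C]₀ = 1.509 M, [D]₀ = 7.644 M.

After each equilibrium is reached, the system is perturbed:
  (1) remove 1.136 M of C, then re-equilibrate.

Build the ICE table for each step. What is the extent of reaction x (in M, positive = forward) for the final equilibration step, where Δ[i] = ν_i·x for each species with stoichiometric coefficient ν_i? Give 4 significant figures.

x = -0.1069 M

Q₀ = 196.1 vs Keq = 0.6337 ⇒ Q>K, reverse
Step 1:
                  C         D
  init        1.509     7.644
  Δ           3.434    -5.151
  eq          4.943     2.493
  solve Keq expr → x = -1.717; check Q = 0.6337
Then remove 1.136 M of C.
Step 2:
                  C         D
  init        3.807     2.493
  Δ          0.2137   -0.3206
  eq          4.021     2.172
  solve Keq expr → x = -0.1069; check Q = 0.6337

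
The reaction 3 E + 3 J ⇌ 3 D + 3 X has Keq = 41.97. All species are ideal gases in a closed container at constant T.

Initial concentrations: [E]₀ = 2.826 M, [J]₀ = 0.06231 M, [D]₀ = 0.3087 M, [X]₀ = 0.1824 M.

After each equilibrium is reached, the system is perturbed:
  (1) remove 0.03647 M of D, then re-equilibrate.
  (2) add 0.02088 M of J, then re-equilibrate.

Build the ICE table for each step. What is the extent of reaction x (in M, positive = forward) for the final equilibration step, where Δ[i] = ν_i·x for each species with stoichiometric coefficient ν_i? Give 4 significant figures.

x = 0.006542 M

Q₀ = 0.0327 vs Keq = 41.97 ⇒ Q<K, forward
Step 1:
                    E           J           D           X
  init          2.826     0.06231      0.3087      0.1824
  Δ          -0.05345    -0.05345     0.05345     0.05345
  eq            2.773    0.008864      0.3621      0.2358
  solve Keq expr → x = 0.01782; check Q = 41.97
Then remove 0.03647 M of D.
Step 2:
                    E           J           D           X
  init          2.773    0.008864      0.3257      0.2358
  Δ       -8.4117e-04 -8.4117e-04  8.4117e-04  8.4117e-04
  eq            2.772    0.008023      0.3265      0.2367
  solve Keq expr → x = 2.8039e-04; check Q = 41.97
Then add 0.02088 M of J.
Step 3:
                    E           J           D           X
  init          2.772      0.0289      0.3265      0.2367
  Δ          -0.01963    -0.01963     0.01963     0.01963
  eq            2.752    0.009277      0.3461      0.2563
  solve Keq expr → x = 0.006542; check Q = 41.97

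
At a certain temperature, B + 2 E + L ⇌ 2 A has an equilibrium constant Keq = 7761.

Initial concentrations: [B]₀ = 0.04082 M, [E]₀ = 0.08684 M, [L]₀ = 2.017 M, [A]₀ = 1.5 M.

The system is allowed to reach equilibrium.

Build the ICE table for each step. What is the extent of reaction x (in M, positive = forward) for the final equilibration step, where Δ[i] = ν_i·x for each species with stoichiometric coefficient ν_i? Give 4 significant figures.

x = 0.009211 M

Q₀ = 3624 vs Keq = 7761 ⇒ Q<K, forward
Step 1:
                   B          E          L          A
  Initial    0.04082    0.08684      2.017        1.5
  Change   -0.009211   -0.01842  -0.009211    0.01842
  Equil      0.03161    0.06842      2.008      1.518
  solve Keq expr → x = 0.009211; check Q = 7761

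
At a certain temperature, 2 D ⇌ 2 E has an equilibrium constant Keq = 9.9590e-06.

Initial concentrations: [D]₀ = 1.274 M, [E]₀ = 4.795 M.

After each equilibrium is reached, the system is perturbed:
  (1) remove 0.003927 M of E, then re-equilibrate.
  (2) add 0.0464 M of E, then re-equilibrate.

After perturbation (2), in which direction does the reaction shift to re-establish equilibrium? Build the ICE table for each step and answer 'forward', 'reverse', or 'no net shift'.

Q₀ = 14.17 vs Keq = 9.9590e-06 ⇒ Q>K, reverse
Step 1:
                   D          E
  Initial      1.274      4.795
  Change       4.776     -4.776
  Equil         6.05    0.01909
  solve Keq expr → x = -2.388; check Q = 9.9590e-06
Then remove 0.003927 M of E.
Step 2:
                   D          E
  Initial       6.05    0.01517
  Change   -0.003915   0.003915
  Equil        6.046    0.01908
  solve Keq expr → x = 0.001957; check Q = 9.9590e-06
Then add 0.0464 M of E.
Step 3:
                   D          E
  Initial      6.046    0.06548
  Change     0.04625   -0.04625
  Equil        6.092    0.01923
  solve Keq expr → x = -0.02313; check Q = 9.9590e-06

Direction: reverse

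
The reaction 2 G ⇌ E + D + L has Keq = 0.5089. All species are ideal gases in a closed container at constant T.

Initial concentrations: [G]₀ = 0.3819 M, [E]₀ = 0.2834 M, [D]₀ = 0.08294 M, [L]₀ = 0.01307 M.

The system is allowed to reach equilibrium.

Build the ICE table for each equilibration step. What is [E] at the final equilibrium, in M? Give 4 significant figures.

Q₀ = 0.002106 vs Keq = 0.5089 ⇒ Q<K, forward
Step 1:
                  G         E         D         L
  init       0.3819    0.2834   0.08294   0.01307
  Δ         -0.2371    0.1186    0.1186    0.1186
  eq         0.1448     0.402    0.2015    0.1316
  solve Keq expr → x = 0.1186; check Q = 0.5089

[E]_eq = 0.402 M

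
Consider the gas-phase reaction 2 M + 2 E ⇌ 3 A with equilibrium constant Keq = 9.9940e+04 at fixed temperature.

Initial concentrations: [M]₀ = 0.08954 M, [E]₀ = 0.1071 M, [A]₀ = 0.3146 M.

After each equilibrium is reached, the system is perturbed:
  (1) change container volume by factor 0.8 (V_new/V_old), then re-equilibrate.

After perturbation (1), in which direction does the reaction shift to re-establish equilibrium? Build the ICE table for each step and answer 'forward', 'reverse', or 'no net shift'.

Q₀ = 338.6 vs Keq = 9.9940e+04 ⇒ Q<K, forward
Step 1:
                  M         E         A
  I         0.08954    0.1071    0.3146
  C        -0.06787  -0.06787    0.1018
  E         0.02167   0.03923    0.4164
  solve Keq expr → x = 0.03394; check Q = 9.9940e+04
Then change container volume by factor 0.8 (V_new/V_old).
Step 2:
                  M         E         A
  I         0.02708   0.04903    0.5205
  C       -0.001764 -0.001764  0.002646
  E         0.02532   0.04727    0.5232
  solve Keq expr → x = 8.8186e-04; check Q = 9.9940e+04

Direction: forward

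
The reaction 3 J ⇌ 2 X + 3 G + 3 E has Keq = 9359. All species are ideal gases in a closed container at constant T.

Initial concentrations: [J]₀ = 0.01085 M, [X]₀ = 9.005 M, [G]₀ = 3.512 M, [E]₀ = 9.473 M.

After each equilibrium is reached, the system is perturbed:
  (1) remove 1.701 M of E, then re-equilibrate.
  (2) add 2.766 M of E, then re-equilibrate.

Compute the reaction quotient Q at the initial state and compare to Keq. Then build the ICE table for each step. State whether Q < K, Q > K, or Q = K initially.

Q₀ = 2.3378e+12; Q > K (proceeds reverse)

Q₀ = 2.3378e+12 vs Keq = 9359 ⇒ Q>K, reverse
Step 1:
                    J           X           G           E
  init        0.01085       9.005       3.512       9.473
  Δ             2.027      -1.351      -2.027      -2.027
  eq            2.038       7.654       1.485       7.446
  solve Keq expr → x = -0.6757; check Q = 9359
Then remove 1.701 M of E.
Step 2:
                    J           X           G           E
  init          2.038       7.654       1.485       5.745
  Δ           -0.1882      0.1255      0.1882      0.1882
  eq             1.85       7.779       1.673       5.933
  solve Keq expr → x = 0.06275; check Q = 9359
Then add 2.766 M of E.
Step 3:
                    J           X           G           E
  init           1.85       7.779       1.673       8.699
  Δ            0.2871     -0.1914     -0.2871     -0.2871
  eq            2.137       7.588       1.386       8.412
  solve Keq expr → x = -0.09569; check Q = 9359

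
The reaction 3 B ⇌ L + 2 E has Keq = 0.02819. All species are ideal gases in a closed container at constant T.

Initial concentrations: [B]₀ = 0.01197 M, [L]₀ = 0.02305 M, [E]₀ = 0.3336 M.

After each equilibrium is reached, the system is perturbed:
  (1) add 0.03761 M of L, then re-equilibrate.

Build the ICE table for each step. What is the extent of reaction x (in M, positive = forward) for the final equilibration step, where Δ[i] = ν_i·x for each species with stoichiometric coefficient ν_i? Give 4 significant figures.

x = -0.03419 M

Q₀ = 1496 vs Keq = 0.02819 ⇒ Q>K, reverse
Step 1:
                    B           L           E
  init        0.01197     0.02305      0.3336
  Δ           0.06862    -0.02287    -0.04574
  eq          0.08059  1.7804e-04      0.2879
  solve Keq expr → x = -0.02287; check Q = 0.02819
Then add 0.03761 M of L.
Step 2:
                    B           L           E
  init        0.08059     0.03779      0.2879
  Δ            0.1026    -0.03419    -0.06838
  eq           0.1832    0.003596      0.2195
  solve Keq expr → x = -0.03419; check Q = 0.02819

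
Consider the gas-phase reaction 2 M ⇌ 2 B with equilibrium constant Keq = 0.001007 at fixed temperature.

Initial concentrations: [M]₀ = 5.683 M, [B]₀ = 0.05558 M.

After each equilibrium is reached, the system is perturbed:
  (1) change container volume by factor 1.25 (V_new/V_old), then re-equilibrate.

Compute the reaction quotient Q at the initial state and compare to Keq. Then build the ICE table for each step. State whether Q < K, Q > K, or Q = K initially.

Q₀ = 9.5649e-05 vs Keq = 0.001007 ⇒ Q<K, forward
Step 1:
                   M          B
  init         5.683    0.05558
  Δ          -0.1209     0.1209
  eq           5.562     0.1765
  solve Keq expr → x = 0.06046; check Q = 0.001007
Then change container volume by factor 1.25 (V_new/V_old).
Step 2:
                   M          B
  init          4.45     0.1412
  Δ                0          0
  eq            4.45     0.1412
  solve Keq expr → x = 0; check Q = 0.001007

Q₀ = 9.5649e-05; Q < K (proceeds forward)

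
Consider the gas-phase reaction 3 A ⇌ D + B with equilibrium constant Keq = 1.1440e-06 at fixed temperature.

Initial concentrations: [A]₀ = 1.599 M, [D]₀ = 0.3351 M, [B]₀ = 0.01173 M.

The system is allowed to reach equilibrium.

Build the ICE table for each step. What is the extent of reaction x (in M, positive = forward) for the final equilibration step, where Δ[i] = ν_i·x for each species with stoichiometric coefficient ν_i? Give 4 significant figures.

x = -0.01171 M

Q₀ = 9.6145e-04 vs Keq = 1.1440e-06 ⇒ Q>K, reverse
Step 1:
                   A          D          B
  I            1.599     0.3351    0.01173
  C          0.03514   -0.01171   -0.01171
  E            1.634     0.3234 1.5437e-05
  solve Keq expr → x = -0.01171; check Q = 1.1440e-06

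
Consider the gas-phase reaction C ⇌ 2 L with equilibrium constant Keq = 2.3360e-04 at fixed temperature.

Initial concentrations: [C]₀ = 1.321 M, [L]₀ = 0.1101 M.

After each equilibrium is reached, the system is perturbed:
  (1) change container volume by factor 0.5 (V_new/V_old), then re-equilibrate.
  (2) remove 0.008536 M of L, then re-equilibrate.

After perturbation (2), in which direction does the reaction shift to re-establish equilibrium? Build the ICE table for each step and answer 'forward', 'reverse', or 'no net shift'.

Q₀ = 0.009176 vs Keq = 2.3360e-04 ⇒ Q>K, reverse
Step 1:
                   C          L
  init         1.321     0.1101
  Δ          0.04611   -0.09223
  eq           1.367    0.01787
  solve Keq expr → x = -0.04611; check Q = 2.3360e-04
Then change container volume by factor 0.5 (V_new/V_old).
Step 2:
                   C          L
  init         2.734    0.03574
  Δ         0.005222   -0.01044
  eq           2.739     0.0253
  solve Keq expr → x = -0.005222; check Q = 2.3360e-04
Then remove 0.008536 M of L.
Step 3:
                   C          L
  init         2.739    0.01676
  Δ        -0.004258   0.008516
  eq           2.735    0.02528
  solve Keq expr → x = 0.004258; check Q = 2.3360e-04

Direction: forward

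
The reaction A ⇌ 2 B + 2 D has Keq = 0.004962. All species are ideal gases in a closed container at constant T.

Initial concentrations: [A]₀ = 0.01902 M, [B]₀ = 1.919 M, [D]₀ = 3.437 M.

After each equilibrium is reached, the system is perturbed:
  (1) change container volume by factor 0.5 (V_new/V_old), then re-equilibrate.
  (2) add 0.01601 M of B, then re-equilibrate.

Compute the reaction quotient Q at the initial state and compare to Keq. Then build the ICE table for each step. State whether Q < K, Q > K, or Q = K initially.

Q₀ = 2287; Q > K (proceeds reverse)

Q₀ = 2287 vs Keq = 0.004962 ⇒ Q>K, reverse
Step 1:
                  A         B         D
  init      0.01902     1.919     3.437
  Δ          0.9374    -1.875    -1.875
  eq         0.9565    0.0441     1.562
  solve Keq expr → x = -0.9374; check Q = 0.004962
Then change container volume by factor 0.5 (V_new/V_old).
Step 2:
                  A         B         D
  init        1.913    0.0882     3.124
  Δ         0.02811  -0.05621  -0.05621
  eq          1.941   0.03199     3.068
  solve Keq expr → x = -0.02811; check Q = 0.004962
Then add 0.01601 M of B.
Step 3:
                  A         B         D
  init        1.941     0.048     3.068
  Δ         0.00789  -0.01578  -0.01578
  eq          1.949   0.03222     3.052
  solve Keq expr → x = -0.00789; check Q = 0.004962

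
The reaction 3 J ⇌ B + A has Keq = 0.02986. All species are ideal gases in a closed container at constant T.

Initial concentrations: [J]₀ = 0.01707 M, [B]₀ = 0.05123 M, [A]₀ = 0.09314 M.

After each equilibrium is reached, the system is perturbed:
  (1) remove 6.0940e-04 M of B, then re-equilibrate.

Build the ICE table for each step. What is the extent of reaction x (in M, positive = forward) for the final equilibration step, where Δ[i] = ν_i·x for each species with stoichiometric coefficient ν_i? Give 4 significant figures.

Q₀ = 959.3 vs Keq = 0.02986 ⇒ Q>K, reverse
Step 1:
                  J         B         A
  Initial   0.01707   0.05123   0.09314
  Change     0.1451  -0.04838  -0.04838
  Equil      0.1622  0.002848   0.04476
  solve Keq expr → x = -0.04838; check Q = 0.02986
Then remove 6.0940e-04 M of B.
Step 2:
                  J         B         A
  Initial    0.1622  0.002238   0.04476
  Change  -0.001501 5.0044e-04 5.0044e-04
  Equil      0.1607  0.002739   0.04526
  solve Keq expr → x = 5.0044e-04; check Q = 0.02986

x = 5.0044e-04 M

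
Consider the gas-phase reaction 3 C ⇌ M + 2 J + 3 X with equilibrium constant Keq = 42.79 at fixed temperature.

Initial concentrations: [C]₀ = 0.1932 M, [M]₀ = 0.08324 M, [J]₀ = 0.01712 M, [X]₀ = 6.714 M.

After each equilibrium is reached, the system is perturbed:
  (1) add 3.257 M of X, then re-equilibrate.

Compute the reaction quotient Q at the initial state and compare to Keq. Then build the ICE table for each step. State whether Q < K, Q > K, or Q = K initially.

Q₀ = 1.024; Q < K (proceeds forward)

Q₀ = 1.024 vs Keq = 42.79 ⇒ Q<K, forward
Step 1:
                  C         M         J         X
  Initial    0.1932   0.08324   0.01712     6.714
  Change    -0.0593   0.01977   0.03953    0.0593
  Equil      0.1339     0.103   0.05665     6.773
  solve Keq expr → x = 0.01977; check Q = 42.79
Then add 3.257 M of X.
Step 2:
                  C         M         J         X
  Initial    0.1339     0.103   0.05665     10.03
  Change    0.02276 -0.007587  -0.01517  -0.02276
  Equil      0.1567   0.09542   0.04148     10.01
  solve Keq expr → x = -0.007587; check Q = 42.79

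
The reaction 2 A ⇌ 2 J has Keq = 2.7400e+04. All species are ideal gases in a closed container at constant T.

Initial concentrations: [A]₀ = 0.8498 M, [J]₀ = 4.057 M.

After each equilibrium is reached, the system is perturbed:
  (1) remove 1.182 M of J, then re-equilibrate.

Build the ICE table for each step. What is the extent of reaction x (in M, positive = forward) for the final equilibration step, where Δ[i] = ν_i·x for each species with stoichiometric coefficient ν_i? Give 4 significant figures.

x = 0.003549 M

Q₀ = 22.79 vs Keq = 2.7400e+04 ⇒ Q<K, forward
Step 1:
                   A          J
  init        0.8498      4.057
  Δ          -0.8203     0.8203
  eq         0.02947      4.877
  solve Keq expr → x = 0.4102; check Q = 2.7400e+04
Then remove 1.182 M of J.
Step 2:
                   A          J
  init       0.02947      3.695
  Δ        -0.007098   0.007098
  eq         0.02237      3.702
  solve Keq expr → x = 0.003549; check Q = 2.7400e+04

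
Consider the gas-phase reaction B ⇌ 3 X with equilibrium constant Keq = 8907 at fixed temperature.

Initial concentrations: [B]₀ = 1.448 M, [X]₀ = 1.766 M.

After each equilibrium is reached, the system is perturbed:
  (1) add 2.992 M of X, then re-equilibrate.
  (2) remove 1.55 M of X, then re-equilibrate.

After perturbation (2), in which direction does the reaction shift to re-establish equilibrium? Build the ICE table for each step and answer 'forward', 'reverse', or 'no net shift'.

Q₀ = 3.804 vs Keq = 8907 ⇒ Q<K, forward
Step 1:
                    B           X
  I             1.448       1.766
  C            -1.423        4.27
  E           0.02469       6.036
  solve Keq expr → x = 1.423; check Q = 8907
Then add 2.992 M of X.
Step 2:
                    B           X
  I           0.02469       9.028
  C           0.05359     -0.1608
  E           0.07828       8.867
  solve Keq expr → x = -0.05359; check Q = 8907
Then remove 1.55 M of X.
Step 3:
                    B           X
  I           0.07828       7.317
  C          -0.03251     0.09753
  E           0.04577       7.415
  solve Keq expr → x = 0.03251; check Q = 8907

Direction: forward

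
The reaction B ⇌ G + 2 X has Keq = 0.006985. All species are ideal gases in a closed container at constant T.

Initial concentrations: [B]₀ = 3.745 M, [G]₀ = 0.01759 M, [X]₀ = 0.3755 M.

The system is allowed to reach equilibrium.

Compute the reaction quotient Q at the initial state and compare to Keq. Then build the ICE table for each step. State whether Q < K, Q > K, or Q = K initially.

Q₀ = 6.6227e-04; Q < K (proceeds forward)

Q₀ = 6.6227e-04 vs Keq = 0.006985 ⇒ Q<K, forward
Step 1:
                  B         G         X
  init        3.745   0.01759    0.3755
  Δ        -0.07514   0.07514    0.1503
  eq           3.67   0.09273    0.5258
  solve Keq expr → x = 0.07514; check Q = 0.006985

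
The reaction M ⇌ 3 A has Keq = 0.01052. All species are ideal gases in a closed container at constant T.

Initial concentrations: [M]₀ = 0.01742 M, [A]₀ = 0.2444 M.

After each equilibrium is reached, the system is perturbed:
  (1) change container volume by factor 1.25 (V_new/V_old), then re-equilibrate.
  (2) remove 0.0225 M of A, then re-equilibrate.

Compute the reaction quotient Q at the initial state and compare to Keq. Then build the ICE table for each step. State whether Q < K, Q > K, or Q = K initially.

Q₀ = 0.838; Q > K (proceeds reverse)

Q₀ = 0.838 vs Keq = 0.01052 ⇒ Q>K, reverse
Step 1:
                   M          A
  Initial    0.01742     0.2444
  Change     0.05152    -0.1546
  Equil      0.06894    0.08984
  solve Keq expr → x = -0.05152; check Q = 0.01052
Then change container volume by factor 1.25 (V_new/V_old).
Step 2:
                   M          A
  Initial    0.05515    0.07188
  Change    -0.00328   0.009841
  Equil      0.05187    0.08172
  solve Keq expr → x = 0.00328; check Q = 0.01052
Then remove 0.0225 M of A.
Step 3:
                   M          A
  Initial    0.05187    0.05922
  Change   -0.006341    0.01902
  Equil      0.04553    0.07824
  solve Keq expr → x = 0.006341; check Q = 0.01052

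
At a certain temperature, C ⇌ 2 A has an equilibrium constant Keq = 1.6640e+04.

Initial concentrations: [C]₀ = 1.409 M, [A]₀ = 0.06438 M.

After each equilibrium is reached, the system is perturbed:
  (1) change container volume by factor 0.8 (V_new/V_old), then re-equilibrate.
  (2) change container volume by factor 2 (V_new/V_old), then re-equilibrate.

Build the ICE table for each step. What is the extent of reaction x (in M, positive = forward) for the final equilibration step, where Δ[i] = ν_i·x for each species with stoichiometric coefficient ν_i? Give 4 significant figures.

x = 1.9478e-04 M

Q₀ = 0.002942 vs Keq = 1.6640e+04 ⇒ Q<K, forward
Step 1:
                   C          A
  I            1.409    0.06438
  C           -1.409      2.817
  E       4.9894e-04      2.881
  solve Keq expr → x = 1.409; check Q = 1.6640e+04
Then change container volume by factor 0.8 (V_new/V_old).
Step 2:
                   C          A
  I       6.2368e-04      3.602
  C       1.5578e-04 -3.1157e-04
  E       7.7946e-04      3.601
  solve Keq expr → x = -1.5578e-04; check Q = 1.6640e+04
Then change container volume by factor 2 (V_new/V_old).
Step 3:
                   C          A
  I       3.8973e-04      1.801
  C       -1.9478e-04 3.8956e-04
  E       1.9495e-04      1.801
  solve Keq expr → x = 1.9478e-04; check Q = 1.6640e+04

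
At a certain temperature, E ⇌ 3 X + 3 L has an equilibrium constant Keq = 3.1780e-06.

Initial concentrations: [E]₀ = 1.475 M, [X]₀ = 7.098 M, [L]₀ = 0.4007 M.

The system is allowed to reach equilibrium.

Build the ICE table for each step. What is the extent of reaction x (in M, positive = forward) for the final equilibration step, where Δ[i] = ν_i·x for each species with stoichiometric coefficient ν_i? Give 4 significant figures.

x = -0.1327 M

Q₀ = 15.6 vs Keq = 3.1780e-06 ⇒ Q>K, reverse
Step 1:
                    E           X           L
  Initial       1.475       7.098      0.4007
  Change       0.1327     -0.3981     -0.3981
  Equil         1.608         6.7    0.002571
  solve Keq expr → x = -0.1327; check Q = 3.1780e-06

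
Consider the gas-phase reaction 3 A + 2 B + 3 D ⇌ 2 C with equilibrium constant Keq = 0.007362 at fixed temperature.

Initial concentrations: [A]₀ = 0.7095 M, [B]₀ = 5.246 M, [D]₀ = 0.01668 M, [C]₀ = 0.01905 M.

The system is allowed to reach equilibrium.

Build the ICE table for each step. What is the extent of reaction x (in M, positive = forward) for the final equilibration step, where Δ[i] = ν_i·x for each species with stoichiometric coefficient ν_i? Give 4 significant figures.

Q₀ = 7.956 vs Keq = 0.007362 ⇒ Q>K, reverse
Step 1:
                    A           B           D           C
  init         0.7095       5.246     0.01668     0.01905
  Δ           0.02495     0.01664     0.02495    -0.01664
  eq           0.7345       5.263     0.04163    0.002414
  solve Keq expr → x = -0.008318; check Q = 0.007362

x = -0.008318 M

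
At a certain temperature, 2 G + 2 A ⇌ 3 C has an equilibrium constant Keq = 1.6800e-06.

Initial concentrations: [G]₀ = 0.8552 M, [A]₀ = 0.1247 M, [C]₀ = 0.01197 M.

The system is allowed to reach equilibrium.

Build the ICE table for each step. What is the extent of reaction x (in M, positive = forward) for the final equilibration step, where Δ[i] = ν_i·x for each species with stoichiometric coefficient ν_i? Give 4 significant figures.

Q₀ = 1.5080e-04 vs Keq = 1.6800e-06 ⇒ Q>K, reverse
Step 1:
                  G         A         C
  init       0.8552    0.1247   0.01197
  Δ        0.006131  0.006131 -0.009197
  eq         0.8613    0.1308  0.002773
  solve Keq expr → x = -0.003066; check Q = 1.6800e-06

x = -0.003066 M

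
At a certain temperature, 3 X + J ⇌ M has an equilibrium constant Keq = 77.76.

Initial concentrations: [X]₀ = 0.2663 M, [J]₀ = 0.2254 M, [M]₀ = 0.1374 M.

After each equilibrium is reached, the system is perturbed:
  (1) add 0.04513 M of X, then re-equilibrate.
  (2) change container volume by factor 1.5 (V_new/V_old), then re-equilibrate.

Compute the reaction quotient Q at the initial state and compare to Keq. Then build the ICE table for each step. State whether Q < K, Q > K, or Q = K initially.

Q₀ = 32.28 vs Keq = 77.76 ⇒ Q<K, forward
Step 1:
                    X           J           M
  I            0.2663      0.2254      0.1374
  C          -0.05361    -0.01787     0.01787
  E            0.2127      0.2075      0.1553
  solve Keq expr → x = 0.01787; check Q = 77.76
Then add 0.04513 M of X.
Step 2:
                    X           J           M
  I            0.2578      0.2075      0.1553
  C          -0.03554    -0.01185     0.01185
  E            0.2223      0.1957      0.1671
  solve Keq expr → x = 0.01185; check Q = 77.76
Then change container volume by factor 1.5 (V_new/V_old).
Step 3:
                    X           J           M
  I            0.1482      0.1305      0.1114
  C           0.05297     0.01766    -0.01766
  E            0.2012      0.1481     0.09375
  solve Keq expr → x = -0.01766; check Q = 77.76

Q₀ = 32.28; Q < K (proceeds forward)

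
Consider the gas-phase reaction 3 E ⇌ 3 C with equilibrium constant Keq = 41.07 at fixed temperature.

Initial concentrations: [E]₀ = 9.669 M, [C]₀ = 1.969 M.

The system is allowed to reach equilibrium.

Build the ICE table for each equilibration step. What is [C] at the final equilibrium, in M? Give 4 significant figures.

Q₀ = 0.008445 vs Keq = 41.07 ⇒ Q<K, forward
Step 1:
                   E          C
  Initial      9.669      1.969
  Change      -7.054      7.054
  Equil        2.615      9.023
  solve Keq expr → x = 2.351; check Q = 41.07

[C]_eq = 9.023 M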